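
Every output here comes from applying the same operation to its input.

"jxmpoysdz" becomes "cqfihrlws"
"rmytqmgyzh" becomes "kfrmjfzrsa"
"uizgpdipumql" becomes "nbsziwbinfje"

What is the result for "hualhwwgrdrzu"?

The pattern: shift every letter 7 places backward in the alphabet (wrapping around).
So "hualhwwgrdrzu" becomes "anteappzkwksn".

anteappzkwksn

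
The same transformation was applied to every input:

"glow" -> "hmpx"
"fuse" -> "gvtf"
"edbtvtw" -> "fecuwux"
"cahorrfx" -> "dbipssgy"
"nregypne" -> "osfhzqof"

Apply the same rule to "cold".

Rule — shift every letter 1 place forward in the alphabet (wrapping around).
Applying that to "cold" gives "dpme".

dpme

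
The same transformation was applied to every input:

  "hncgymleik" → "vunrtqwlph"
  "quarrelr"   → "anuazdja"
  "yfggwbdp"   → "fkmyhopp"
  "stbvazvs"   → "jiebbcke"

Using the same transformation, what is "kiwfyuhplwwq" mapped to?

qyuffztrfohd

Each output is the input with this applied: swap the front and back halves of the string, then shift every letter 9 places forward in the alphabet (wrapping around).
Applying both steps to "kiwfyuhplwwq": "hplwwqkiwfyu", then "qyuffztrfohd".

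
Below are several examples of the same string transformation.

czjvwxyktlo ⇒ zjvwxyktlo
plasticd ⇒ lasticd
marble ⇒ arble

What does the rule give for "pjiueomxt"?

The pattern: delete the first character.
Doing the same to "pjiueomxt": "jiueomxt".

jiueomxt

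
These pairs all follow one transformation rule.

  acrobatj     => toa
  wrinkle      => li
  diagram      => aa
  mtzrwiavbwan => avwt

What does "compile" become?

Each output is the input with this applied: reverse the string, then keep one character in every 3, starting at position 2 (positions 2nd, 5th, 8th, ...).
Applying both steps to "compile": "elipmoc", then "lm".

lm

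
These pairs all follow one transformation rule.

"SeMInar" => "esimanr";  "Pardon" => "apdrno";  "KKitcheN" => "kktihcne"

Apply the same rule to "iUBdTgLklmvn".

uidbgtklmlnv

In each case the input is transformed by: swap each adjacent pair of characters (1↔2, 3↔4, ...), then convert every letter to lowercase.
"iUBdTgLklmvn" → "UidBgTkLmlnv" → "uidbgtklmlnv".
(Check on "KKitcheN": → "KKtihcNe" → "kktihcne" ✓)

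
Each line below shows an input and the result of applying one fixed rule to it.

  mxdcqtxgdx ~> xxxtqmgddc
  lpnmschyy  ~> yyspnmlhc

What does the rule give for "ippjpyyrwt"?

yywtrpppji

The transformation: sort the characters into reverse alphabetical order.
Applying that to "ippjpyyrwt" gives "yywtrpppji".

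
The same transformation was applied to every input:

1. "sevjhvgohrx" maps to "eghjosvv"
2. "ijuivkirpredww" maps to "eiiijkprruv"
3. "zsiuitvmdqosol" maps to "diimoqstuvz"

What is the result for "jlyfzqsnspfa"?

Looking at the pairs, the operation is to delete the last 3 characters, then sort the characters into alphabetical order.
Applying both steps to "jlyfzqsnspfa": "jlyfzqsns", then "fjlnqssyz".

fjlnqssyz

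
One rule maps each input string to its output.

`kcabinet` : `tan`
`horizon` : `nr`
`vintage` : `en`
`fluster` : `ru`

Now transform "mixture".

ex

The transformation: move the last 2 characters to the front (rotate right by 2), then keep one character in every 3, starting at position 2 (positions 2nd, 5th, 8th, ...).
For "mixture", step one produces "remixtu"; step two turns that into "ex".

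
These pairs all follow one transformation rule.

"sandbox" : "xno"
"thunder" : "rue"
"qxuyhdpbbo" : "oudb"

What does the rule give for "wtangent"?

Each output is the input with this applied: move the last character to the front, then keep one character in every 3, starting at position 1 (positions 1st, 4th, 7th, ...).
For "wtangent", step one produces "twtangen"; step two turns that into "tae".

tae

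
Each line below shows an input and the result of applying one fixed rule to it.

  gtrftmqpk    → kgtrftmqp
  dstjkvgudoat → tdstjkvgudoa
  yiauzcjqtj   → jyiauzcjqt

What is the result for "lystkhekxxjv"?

vlystkhekxxj

Looking at the pairs, the operation is to move the last character to the front.
"lystkhekxxjv" → "vlystkhekxxj".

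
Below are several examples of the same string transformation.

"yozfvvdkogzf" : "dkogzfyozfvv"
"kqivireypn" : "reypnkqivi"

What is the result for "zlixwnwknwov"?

What's happening: swap the front and back halves of the string.
"zlixwnwknwov" → "wknwovzlixwn".

wknwovzlixwn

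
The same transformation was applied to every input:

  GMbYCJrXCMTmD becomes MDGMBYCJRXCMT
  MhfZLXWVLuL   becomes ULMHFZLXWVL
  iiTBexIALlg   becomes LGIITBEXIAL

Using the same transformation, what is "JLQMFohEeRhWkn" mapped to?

KNJLQMFOHEERHW

Each output is the input with this applied: move the last 2 characters to the front (rotate right by 2), then convert every letter to uppercase.
For "JLQMFohEeRhWkn", step one produces "knJLQMFohEeRhW"; step two turns that into "KNJLQMFOHEERHW".
(Check on "MhfZLXWVLuL": → "uLMhfZLXWVL" → "ULMHFZLXWVL" ✓)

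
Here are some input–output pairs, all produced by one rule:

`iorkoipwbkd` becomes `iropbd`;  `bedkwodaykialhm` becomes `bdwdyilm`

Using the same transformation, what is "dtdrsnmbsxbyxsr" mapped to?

In each case the input is transformed by: keep every other character starting from the first (positions 1st, 3rd, 5th, ...).
Applying that to "dtdrsnmbsxbyxsr" gives "ddsmsbxr".

ddsmsbxr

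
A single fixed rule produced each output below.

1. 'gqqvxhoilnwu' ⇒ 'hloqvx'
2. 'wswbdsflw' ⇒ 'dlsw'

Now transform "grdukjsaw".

djru

The rule is to sort the characters into alphabetical order, then keep every other character starting from the second (positions 2nd, 4th, 6th, ...).
On "grdukjsaw": the first step gives "adgjkrsuw", and the second then gives "djru".
(Check on "wswbdsflw": → "bdflsswww" → "dlsw" ✓)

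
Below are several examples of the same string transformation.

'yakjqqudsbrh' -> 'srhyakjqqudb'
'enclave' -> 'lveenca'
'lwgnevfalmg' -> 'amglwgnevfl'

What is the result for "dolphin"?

In each case the input is transformed by: move the last 3 characters to the front (rotate right by 3), then swap the first and last characters.
So "dolphin" becomes "pindolh".

pindolh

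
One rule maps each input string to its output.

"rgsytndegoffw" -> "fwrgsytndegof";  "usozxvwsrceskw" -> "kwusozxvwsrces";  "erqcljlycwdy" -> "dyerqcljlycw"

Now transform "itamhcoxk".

Looking at the pairs, the operation is to move the last 2 characters to the front (rotate right by 2).
So "itamhcoxk" becomes "xkitamhco".

xkitamhco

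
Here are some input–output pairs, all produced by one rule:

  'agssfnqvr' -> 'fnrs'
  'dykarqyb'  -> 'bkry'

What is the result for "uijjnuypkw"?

jkpuy

The rule is to sort the characters into alphabetical order, then keep every other character starting from the second (positions 2nd, 4th, 6th, ...).
Starting from "uijjnuypkw": after the first operation, "ijjknpuuwy"; after the second, "jkpuy".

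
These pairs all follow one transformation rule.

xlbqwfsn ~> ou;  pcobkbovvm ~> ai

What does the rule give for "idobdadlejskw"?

iu

In each case the input is transformed by: shift every letter 2 places backward in the alphabet (wrapping around), then keep only the vowels.
Applying both steps to "idobdadlejskw": "gbmzbybjchqiu", then "iu".
(Check on "xlbqwfsn": → "vjzoudql" → "ou" ✓)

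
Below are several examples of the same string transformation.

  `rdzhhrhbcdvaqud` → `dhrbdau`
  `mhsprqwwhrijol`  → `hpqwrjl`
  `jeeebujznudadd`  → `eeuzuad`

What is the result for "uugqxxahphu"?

uqxhh

The pattern: keep every other character starting from the second (positions 2nd, 4th, 6th, ...).
Applying that to "uugqxxahphu" gives "uqxhh".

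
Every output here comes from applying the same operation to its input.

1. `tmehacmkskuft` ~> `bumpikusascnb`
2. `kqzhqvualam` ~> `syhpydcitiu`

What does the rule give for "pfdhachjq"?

xnlpikpry

The pattern: shift every letter 8 places forward in the alphabet (wrapping around).
For "pfdhachjq" the result is "xnlpikpry".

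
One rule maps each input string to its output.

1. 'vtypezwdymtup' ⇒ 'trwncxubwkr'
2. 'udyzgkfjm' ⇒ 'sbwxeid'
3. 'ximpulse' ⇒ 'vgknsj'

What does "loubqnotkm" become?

jmszolmr

What's happening: delete the last 2 characters, then shift every letter 2 places backward in the alphabet (wrapping around).
Working it through for "loubqnotkm": intermediate "loubqnot", final "jmszolmr".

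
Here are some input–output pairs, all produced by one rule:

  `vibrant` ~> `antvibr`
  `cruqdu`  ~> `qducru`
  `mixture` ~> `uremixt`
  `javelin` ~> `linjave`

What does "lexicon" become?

The transformation: move the last 3 characters to the front (rotate right by 3).
Applying that to "lexicon" gives "conlexi".

conlexi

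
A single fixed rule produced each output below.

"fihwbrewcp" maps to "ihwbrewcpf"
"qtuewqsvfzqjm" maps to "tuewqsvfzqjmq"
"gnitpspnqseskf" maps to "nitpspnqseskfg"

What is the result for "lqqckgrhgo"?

qqckgrhgol

Each output is the input with this applied: move the first character to the end.
So "lqqckgrhgo" becomes "qqckgrhgol".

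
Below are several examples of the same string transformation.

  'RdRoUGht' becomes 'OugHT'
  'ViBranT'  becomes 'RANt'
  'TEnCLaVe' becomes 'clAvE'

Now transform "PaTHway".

hWAY

What's happening: flip the case of every letter, then delete the first 3 characters.
Starting from "PaTHway": after the first operation, "pAthWAY"; after the second, "hWAY".
(Check on "TEnCLaVe": → "teNclAvE" → "clAvE" ✓)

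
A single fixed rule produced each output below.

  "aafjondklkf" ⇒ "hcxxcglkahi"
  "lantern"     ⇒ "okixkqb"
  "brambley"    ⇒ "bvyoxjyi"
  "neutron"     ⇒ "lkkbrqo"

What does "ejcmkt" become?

The transformation: move the last 2 characters to the front (rotate right by 2), then shift every letter 3 places backward in the alphabet (wrapping around).
Working it through for "ejcmkt": intermediate "ktejcm", final "hqbgzj".

hqbgzj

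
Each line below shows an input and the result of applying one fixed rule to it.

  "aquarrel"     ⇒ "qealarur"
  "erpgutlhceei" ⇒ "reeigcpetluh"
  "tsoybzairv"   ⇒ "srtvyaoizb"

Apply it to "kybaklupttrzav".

The rule is to swap each adjacent pair of characters (1↔2, 3↔4, ...), then take characters alternately from the front and the back (1st, last, 2nd, 2nd-last, ...).
Working it through for "kybaklupttrzav": intermediate "ykablkputtzrva", final "yakvarbzltktpu".

yakvarbzltktpu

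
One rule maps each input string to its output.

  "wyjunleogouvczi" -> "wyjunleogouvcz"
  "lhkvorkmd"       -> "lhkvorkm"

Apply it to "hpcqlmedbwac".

In each case the input is transformed by: delete the last character.
"hpcqlmedbwac" → "hpcqlmedbwa".

hpcqlmedbwa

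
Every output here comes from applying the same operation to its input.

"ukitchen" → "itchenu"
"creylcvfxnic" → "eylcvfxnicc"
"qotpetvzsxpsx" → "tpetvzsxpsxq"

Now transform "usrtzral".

rtzralu

Rule — move the first character to the end, then delete the first character.
Starting from "usrtzral": after the first operation, "srtzralu"; after the second, "rtzralu".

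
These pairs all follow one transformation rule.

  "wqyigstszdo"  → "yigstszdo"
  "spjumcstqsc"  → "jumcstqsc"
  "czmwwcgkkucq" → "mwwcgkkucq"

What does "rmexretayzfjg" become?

The transformation: delete the first 2 characters.
For "rmexretayzfjg" the result is "exretayzfjg".

exretayzfjg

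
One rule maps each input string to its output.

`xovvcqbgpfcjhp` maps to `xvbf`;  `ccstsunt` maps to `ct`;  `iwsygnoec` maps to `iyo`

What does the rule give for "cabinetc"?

ci

The pattern: move the last 2 characters to the front (rotate right by 2), then keep one character in every 3, starting at position 3 (positions 3rd, 6th, 9th, ...).
"cabinetc" → "ci".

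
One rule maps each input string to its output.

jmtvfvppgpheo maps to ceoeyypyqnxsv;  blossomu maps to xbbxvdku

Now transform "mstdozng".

The pattern: shift every letter 9 places forward in the alphabet (wrapping around), then move the first 2 characters to the end (rotate left by 2).
Applying both steps to "mstdozng": "vbcmxiwp", then "cmxiwpvb".

cmxiwpvb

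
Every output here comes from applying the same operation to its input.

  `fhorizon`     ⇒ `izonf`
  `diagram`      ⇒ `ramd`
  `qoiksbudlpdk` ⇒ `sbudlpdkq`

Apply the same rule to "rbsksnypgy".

snypgyr

The rule is to move the first character to the end, then delete the first 3 characters.
Working it through for "rbsksnypgy": intermediate "bsksnypgyr", final "snypgyr".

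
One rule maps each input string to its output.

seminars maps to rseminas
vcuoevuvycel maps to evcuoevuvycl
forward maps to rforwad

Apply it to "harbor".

oharbr

In each case the input is transformed by: move the last character to the front, then swap the first and last characters.
On "harbor": the first step gives "rharbo", and the second then gives "oharbr".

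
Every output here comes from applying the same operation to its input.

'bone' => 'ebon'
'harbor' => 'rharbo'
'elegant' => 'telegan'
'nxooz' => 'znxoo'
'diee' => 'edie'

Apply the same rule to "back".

In each case the input is transformed by: move the last character to the front.
So "back" becomes "kbac".

kbac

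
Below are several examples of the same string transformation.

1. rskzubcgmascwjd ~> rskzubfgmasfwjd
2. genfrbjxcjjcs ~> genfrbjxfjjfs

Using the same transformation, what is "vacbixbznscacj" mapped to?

The pattern: replace every "c" with "f".
For "vacbixbznscacj" the result is "vafbixbznsfafj".

vafbixbznsfafj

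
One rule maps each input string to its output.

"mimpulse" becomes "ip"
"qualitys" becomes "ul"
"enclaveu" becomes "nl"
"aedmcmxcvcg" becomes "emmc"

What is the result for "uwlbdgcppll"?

Each output is the input with this applied: delete the last 3 characters, then keep every other character starting from the second (positions 2nd, 4th, 6th, ...).
On "uwlbdgcppll": the first step gives "uwlbdgcp", and the second then gives "wbgp".

wbgp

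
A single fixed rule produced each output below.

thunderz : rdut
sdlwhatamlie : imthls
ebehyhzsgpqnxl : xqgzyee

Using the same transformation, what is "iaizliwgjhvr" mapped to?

The rule is to reverse the string, then keep every other character starting from the second (positions 2nd, 4th, 6th, ...).
For "iaizliwgjhvr", step one produces "rvhjgwilziai"; step two turns that into "vjwlii".
(Check on "sdlwhatamlie": → "eilmatahwlds" → "imthls" ✓)

vjwlii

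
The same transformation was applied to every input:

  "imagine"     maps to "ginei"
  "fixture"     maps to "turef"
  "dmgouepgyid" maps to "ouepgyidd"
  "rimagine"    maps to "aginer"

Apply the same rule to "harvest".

vesth

The transformation: move the first 3 characters to the end (rotate left by 3), then delete the last 2 characters.
So "harvest" becomes "vesth".
(Check on "fixture": → "turefix" → "turef" ✓)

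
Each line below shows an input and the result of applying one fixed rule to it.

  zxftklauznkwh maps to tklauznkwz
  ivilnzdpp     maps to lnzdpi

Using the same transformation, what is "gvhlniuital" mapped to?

lniuitag

In each case the input is transformed by: swap the first and last characters, then delete the first 3 characters.
So "gvhlniuital" becomes "lniuitag".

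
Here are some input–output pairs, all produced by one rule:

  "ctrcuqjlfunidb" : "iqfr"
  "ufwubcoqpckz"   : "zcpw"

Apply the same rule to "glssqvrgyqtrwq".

rvys

What's happening: keep one character in every 3, starting at position 3 (positions 3rd, 6th, 9th, ...), then swap the first and last characters.
"glssqvrgyqtrwq" → "svyr" → "rvys".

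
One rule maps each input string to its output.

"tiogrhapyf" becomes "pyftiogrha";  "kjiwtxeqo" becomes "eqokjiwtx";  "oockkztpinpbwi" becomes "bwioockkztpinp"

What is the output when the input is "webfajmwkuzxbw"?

Looking at the pairs, the operation is to move the last 3 characters to the front (rotate right by 3).
Doing the same to "webfajmwkuzxbw": "xbwwebfajmwkuz".

xbwwebfajmwkuz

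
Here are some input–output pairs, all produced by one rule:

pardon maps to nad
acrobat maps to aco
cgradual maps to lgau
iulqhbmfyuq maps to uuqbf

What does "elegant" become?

nlg

The transformation: keep every other character starting from the second (positions 2nd, 4th, 6th, ...), then move the last character to the front.
For "elegant", step one produces "lgn"; step two turns that into "nlg".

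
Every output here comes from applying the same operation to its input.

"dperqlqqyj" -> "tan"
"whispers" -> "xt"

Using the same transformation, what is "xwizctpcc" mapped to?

Rule — keep one character in every 3, starting at position 3 (positions 3rd, 6th, 9th, ...), then shift every letter 11 places backward in the alphabet (wrapping around).
"xwizctpcc" → "itc" → "xir".
(Check on "dperqlqqyj": → "ely" → "tan" ✓)

xir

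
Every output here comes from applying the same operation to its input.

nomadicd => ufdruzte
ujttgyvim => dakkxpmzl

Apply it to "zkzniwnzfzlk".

bbqezneqwqcq

Rule — shift every letter 9 places backward in the alphabet (wrapping around), then swap the first and last characters.
For "zkzniwnzfzlk", step one produces "qbqezneqwqcb"; step two turns that into "bbqezneqwqcq".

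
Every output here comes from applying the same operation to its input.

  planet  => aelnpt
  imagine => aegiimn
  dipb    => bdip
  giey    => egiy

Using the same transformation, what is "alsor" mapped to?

Looking at the pairs, the operation is to sort the characters into alphabetical order.
So "alsor" becomes "alors".

alors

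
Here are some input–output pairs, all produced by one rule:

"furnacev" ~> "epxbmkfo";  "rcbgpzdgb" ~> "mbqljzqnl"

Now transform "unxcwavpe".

xemhkgzfo

Looking at the pairs, the operation is to swap each adjacent pair of characters (1↔2, 3↔4, ...), then shift every letter 10 places forward in the alphabet (wrapping around).
Starting from "unxcwavpe": after the first operation, "nucxawpve"; after the second, "xemhkgzfo".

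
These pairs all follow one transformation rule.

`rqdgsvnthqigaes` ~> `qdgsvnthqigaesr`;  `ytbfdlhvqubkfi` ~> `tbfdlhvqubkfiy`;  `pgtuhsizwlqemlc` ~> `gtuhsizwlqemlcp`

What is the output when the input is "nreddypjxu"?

reddypjxun

The pattern: move the first character to the end.
So "nreddypjxu" becomes "reddypjxun".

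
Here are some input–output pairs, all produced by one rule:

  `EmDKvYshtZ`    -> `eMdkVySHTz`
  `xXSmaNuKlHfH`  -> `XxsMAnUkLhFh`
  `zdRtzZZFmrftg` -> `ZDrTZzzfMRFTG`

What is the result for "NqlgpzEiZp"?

nQLGPZeIzP

Looking at the pairs, the operation is to flip the case of every letter.
Applying that to "NqlgpzEiZp" gives "nQLGPZeIzP".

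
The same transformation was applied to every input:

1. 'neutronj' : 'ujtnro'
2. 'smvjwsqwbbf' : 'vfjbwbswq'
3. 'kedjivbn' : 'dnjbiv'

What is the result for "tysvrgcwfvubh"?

shvbrugvcfw

Looking at the pairs, the operation is to delete the first 2 characters, then take characters alternately from the front and the back (1st, last, 2nd, 2nd-last, ...).
So "tysvrgcwfvubh" becomes "shvbrugvcfw".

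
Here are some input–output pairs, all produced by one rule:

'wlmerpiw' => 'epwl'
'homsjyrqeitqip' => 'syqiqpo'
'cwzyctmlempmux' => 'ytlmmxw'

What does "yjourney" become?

unyj

Rule — keep every other character starting from the second (positions 2nd, 4th, 6th, ...), then move the first character to the end.
Working it through for "yjourney": intermediate "juny", final "unyj".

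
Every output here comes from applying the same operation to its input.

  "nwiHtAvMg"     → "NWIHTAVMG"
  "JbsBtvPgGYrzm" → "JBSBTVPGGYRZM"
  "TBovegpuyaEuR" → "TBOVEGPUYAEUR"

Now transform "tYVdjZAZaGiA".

TYVDJZAZAGIA

In each case the input is transformed by: convert every letter to uppercase.
"tYVdjZAZaGiA" → "TYVDJZAZAGIA".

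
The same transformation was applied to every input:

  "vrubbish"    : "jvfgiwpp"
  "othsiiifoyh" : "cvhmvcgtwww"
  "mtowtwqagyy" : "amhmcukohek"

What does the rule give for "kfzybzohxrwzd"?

Rule — take characters alternately from the front and the back (1st, last, 2nd, 2nd-last, ...), then shift every letter 12 places backward in the alphabet (wrapping around).
"kfzybzohxrwzd" → "kdfzzwyrbxzho" → "yrtnnkmfplnvc".
(Check on "mtowtwqagyy": → "mytyogwatqw" → "amhmcukohek" ✓)

yrtnnkmfplnvc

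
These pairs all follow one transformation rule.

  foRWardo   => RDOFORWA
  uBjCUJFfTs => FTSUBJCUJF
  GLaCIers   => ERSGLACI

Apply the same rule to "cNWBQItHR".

THRCNWBQI

Each output is the input with this applied: move the last 3 characters to the front (rotate right by 3), then convert every letter to uppercase.
For "cNWBQItHR" the result is "THRCNWBQI".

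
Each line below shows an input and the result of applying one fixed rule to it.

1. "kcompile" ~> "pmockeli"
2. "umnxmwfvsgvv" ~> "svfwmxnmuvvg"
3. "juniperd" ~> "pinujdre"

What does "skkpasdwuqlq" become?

Looking at the pairs, the operation is to move the last 3 characters to the front (rotate right by 3), then reverse the string.
Applying both steps to "skkpasdwuqlq": "qlqskkpasdwu", then "uwdsapkksqlq".

uwdsapkksqlq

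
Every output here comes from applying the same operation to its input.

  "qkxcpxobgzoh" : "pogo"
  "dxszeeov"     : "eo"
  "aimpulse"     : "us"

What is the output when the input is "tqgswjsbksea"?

In each case the input is transformed by: delete the first 3 characters, then keep every other character starting from the second (positions 2nd, 4th, 6th, ...).
Starting from "tqgswjsbksea": after the first operation, "swjsbksea"; after the second, "wske".
(Check on "dxszeeov": → "zeeov" → "eo" ✓)

wske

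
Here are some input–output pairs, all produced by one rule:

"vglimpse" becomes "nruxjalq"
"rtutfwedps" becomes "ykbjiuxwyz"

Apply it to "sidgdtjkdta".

liyopiyfxni

Each output is the input with this applied: shift every letter 5 places forward in the alphabet (wrapping around), then move the first 3 characters to the end (rotate left by 3).
Applying both steps to "sidgdtjkdta": "xniliyopiyf", then "liyopiyfxni".
(Check on "rtutfwedps": → "wyzykbjiux" → "ykbjiuxwyz" ✓)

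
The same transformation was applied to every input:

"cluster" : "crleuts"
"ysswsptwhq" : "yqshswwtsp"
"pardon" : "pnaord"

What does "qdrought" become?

The pattern: take characters alternately from the front and the back (1st, last, 2nd, 2nd-last, ...).
For "qdrought" the result is "qtdhrgou".

qtdhrgou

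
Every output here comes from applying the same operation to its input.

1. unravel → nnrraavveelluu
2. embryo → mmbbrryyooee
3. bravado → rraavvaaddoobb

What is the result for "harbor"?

The transformation: move the first character to the end, then double every character.
Working it through for "harbor": intermediate "arborh", final "aarrbboorrhh".

aarrbboorrhh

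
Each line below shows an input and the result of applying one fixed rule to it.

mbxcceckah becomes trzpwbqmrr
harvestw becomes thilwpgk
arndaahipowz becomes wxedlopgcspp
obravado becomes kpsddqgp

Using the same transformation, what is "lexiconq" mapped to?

Looking at the pairs, the operation is to swap the front and back halves of the string, then shift every letter 11 places backward in the alphabet (wrapping around).
"lexiconq" → "conqlexi" → "rdcfatmx".

rdcfatmx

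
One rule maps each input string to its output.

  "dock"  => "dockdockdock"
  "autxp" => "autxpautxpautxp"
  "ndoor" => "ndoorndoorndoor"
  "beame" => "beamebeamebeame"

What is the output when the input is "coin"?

The transformation: write the whole string 3 times in a row.
"coin" → "coincoincoin".

coincoincoin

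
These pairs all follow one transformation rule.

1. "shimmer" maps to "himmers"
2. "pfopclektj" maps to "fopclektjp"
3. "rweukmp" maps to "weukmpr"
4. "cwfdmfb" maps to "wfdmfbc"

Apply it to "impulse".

mpulsei

Each output is the input with this applied: move the first character to the end.
Doing the same to "impulse": "mpulsei".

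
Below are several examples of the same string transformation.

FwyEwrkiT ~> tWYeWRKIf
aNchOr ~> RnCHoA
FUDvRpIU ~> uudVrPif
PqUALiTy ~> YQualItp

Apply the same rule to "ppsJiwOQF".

fPSjIWoqP

The pattern: swap the first and last characters, then flip the case of every letter.
So "ppsJiwOQF" becomes "fPSjIWoqP".
(Check on "PqUALiTy": → "yqUALiTP" → "YQualItp" ✓)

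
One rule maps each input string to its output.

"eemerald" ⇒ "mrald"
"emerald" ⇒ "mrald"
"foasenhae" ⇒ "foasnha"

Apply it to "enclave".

Each output is the input with this applied: remove every "e".
Applying that to "enclave" gives "nclav".

nclav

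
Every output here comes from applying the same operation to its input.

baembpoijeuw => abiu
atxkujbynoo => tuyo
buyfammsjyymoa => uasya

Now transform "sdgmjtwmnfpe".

The rule is to keep one character in every 3, starting at position 2 (positions 2nd, 5th, 8th, ...).
Doing the same to "sdgmjtwmnfpe": "djmp".

djmp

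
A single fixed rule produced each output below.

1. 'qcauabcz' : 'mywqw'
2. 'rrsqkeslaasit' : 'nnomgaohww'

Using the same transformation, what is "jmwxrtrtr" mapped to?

fistnp

Looking at the pairs, the operation is to delete the last 3 characters, then shift every letter 4 places backward in the alphabet (wrapping around).
For "jmwxrtrtr", step one produces "jmwxrt"; step two turns that into "fistnp".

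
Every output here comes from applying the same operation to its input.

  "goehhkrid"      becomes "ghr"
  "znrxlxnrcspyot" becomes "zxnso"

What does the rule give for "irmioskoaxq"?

The rule is to keep one character in every 3, starting at position 1 (positions 1st, 4th, 7th, ...).
On "irmioskoaxq" that produces "iikx".

iikx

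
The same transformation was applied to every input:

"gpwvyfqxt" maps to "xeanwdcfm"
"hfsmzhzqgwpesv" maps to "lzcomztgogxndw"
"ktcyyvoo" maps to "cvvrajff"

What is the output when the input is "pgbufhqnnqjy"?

xqfwnibmoxuu

Rule — move the last 3 characters to the front (rotate right by 3), then shift every letter 7 places forward in the alphabet (wrapping around).
For "pgbufhqnnqjy", step one produces "qjypgbufhqnn"; step two turns that into "xqfwnibmoxuu".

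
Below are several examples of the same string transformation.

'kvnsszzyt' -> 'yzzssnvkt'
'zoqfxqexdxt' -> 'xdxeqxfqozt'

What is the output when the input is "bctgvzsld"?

lszvgtcbd

In each case the input is transformed by: reverse the string, then move the first character to the end.
Applying both steps to "bctgvzsld": "dlszvgtcb", then "lszvgtcbd".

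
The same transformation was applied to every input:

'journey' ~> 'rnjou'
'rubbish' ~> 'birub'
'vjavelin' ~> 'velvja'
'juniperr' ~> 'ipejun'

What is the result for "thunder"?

ndthu

Rule — delete the last 2 characters, then move the first 3 characters to the end (rotate left by 3).
Starting from "thunder": after the first operation, "thund"; after the second, "ndthu".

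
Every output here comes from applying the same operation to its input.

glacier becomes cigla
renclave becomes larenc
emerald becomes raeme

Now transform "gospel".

What's happening: delete the last 2 characters, then move the last 2 characters to the front (rotate right by 2).
"gospel" → "gosp" → "spgo".

spgo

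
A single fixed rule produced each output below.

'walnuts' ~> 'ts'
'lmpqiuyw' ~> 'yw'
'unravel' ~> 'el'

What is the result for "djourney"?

Rule — keep only the last 2 characters.
For "djourney" the result is "ey".

ey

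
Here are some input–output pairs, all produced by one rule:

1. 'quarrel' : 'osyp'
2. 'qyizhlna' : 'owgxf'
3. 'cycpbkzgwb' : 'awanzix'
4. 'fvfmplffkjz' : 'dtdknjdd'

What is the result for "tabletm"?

ryzj

The pattern: delete the last 3 characters, then shift every letter 2 places backward in the alphabet (wrapping around).
Doing the same to "tabletm": "ryzj".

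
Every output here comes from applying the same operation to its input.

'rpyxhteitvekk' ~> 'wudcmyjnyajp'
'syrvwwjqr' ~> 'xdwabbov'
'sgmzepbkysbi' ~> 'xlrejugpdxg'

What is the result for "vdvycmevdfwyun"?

aiadhrjaikbdz

Rule — shift every letter 5 places forward in the alphabet (wrapping around), then delete the last character.
For "vdvycmevdfwyun" the result is "aiadhrjaikbdz".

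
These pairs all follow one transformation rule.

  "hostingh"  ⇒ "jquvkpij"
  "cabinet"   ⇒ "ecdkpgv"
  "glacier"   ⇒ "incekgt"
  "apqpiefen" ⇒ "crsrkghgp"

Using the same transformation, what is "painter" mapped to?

In each case the input is transformed by: shift every letter 2 places forward in the alphabet (wrapping around).
Applying that to "painter" gives "rckpvgt".

rckpvgt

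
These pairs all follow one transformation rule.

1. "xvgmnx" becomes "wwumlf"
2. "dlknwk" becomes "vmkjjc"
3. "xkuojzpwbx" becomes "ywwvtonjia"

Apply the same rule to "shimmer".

rqllhgd

The pattern: sort the characters into reverse alphabetical order, then shift every letter 1 place backward in the alphabet (wrapping around).
"shimmer" → "rqllhgd".
(Check on "xkuojzpwbx": → "zxxwupokjb" → "ywwvtonjia" ✓)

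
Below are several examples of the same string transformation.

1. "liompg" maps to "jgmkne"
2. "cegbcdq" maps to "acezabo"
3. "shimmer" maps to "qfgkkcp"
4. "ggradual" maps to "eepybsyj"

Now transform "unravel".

Each output is the input with this applied: shift every letter 2 places backward in the alphabet (wrapping around).
Doing the same to "unravel": "slpytcj".

slpytcj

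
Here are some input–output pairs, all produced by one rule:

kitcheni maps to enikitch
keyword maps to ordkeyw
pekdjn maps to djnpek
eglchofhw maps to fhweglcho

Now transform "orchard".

ardorch

The pattern: move the last 3 characters to the front (rotate right by 3).
So "orchard" becomes "ardorch".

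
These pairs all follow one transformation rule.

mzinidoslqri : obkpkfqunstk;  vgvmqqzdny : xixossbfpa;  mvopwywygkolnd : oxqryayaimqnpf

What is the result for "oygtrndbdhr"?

What's happening: shift every letter 2 places forward in the alphabet (wrapping around).
So "oygtrndbdhr" becomes "qaivtpfdfjt".

qaivtpfdfjt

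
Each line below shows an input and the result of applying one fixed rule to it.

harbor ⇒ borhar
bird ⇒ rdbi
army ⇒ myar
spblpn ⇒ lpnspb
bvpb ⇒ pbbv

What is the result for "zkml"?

mlzk

The pattern: swap the front and back halves of the string.
"zkml" → "mlzk".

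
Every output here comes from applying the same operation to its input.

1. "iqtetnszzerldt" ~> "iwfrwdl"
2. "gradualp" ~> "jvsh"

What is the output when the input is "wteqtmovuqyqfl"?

The rule is to shift every letter 8 places backward in the alphabet (wrapping around), then keep every other character starting from the second (positions 2nd, 4th, 6th, ...).
Working it through for "wteqtmovuqyqfl": intermediate "olwilegnmiqixd", final "lieniid".

lieniid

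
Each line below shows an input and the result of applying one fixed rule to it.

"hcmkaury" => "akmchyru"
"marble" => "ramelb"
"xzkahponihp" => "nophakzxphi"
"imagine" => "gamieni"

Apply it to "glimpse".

milgesp

Looking at the pairs, the operation is to move the last 3 characters to the front (rotate right by 3), then reverse the string.
For "glimpse", step one produces "pseglim"; step two turns that into "milgesp".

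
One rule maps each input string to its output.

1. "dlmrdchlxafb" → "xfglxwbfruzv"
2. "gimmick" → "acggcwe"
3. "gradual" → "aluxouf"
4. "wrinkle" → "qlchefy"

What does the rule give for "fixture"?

The pattern: shift every letter 6 places backward in the alphabet (wrapping around).
On "fixture" that produces "zcrnoly".

zcrnoly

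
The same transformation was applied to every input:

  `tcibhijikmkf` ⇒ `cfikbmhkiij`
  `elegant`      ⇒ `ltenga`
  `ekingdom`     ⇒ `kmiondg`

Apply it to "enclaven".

nncelva

The transformation: delete the first character, then take characters alternately from the front and the back (1st, last, 2nd, 2nd-last, ...).
Working it through for "enclaven": intermediate "nclaven", final "nncelva".
(Check on "elegant": → "legant" → "ltenga" ✓)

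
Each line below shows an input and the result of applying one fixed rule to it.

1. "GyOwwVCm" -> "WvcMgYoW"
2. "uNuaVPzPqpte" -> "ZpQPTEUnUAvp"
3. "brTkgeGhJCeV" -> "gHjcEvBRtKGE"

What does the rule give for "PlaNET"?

The rule is to flip the case of every letter, then swap the front and back halves of the string.
"PlaNET" → "netpLA".

netpLA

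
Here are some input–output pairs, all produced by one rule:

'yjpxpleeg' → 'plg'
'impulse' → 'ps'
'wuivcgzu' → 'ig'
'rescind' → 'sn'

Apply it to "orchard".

What's happening: keep one character in every 3, starting at position 3 (positions 3rd, 6th, 9th, ...).
For "orchard" the result is "cr".

cr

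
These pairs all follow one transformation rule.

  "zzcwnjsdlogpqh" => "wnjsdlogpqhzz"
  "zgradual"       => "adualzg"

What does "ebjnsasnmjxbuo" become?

nsasnmjxbuoeb

The transformation: move the first 3 characters to the end (rotate left by 3), then delete the last character.
For "ebjnsasnmjxbuo", step one produces "nsasnmjxbuoebj"; step two turns that into "nsasnmjxbuoeb".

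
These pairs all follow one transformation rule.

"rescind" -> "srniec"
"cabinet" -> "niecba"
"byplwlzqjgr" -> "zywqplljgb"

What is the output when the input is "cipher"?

pihec

The transformation: delete the last character, then sort the characters into reverse alphabetical order.
Working it through for "cipher": intermediate "ciphe", final "pihec".
(Check on "cabinet": → "cabine" → "niecba" ✓)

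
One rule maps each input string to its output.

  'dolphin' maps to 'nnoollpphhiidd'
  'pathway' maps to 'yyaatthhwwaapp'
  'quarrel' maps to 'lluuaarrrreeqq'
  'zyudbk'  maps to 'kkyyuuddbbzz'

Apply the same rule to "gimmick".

What's happening: swap the first and last characters, then double every character.
On "gimmick": the first step gives "kimmicg", and the second then gives "kkiimmmmiiccgg".
(Check on "quarrel": → "luarreq" → "lluuaarrrreeqq" ✓)

kkiimmmmiiccgg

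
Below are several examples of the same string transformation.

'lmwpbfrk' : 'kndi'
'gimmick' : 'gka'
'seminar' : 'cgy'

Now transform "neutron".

crm

Looking at the pairs, the operation is to shift every letter 2 places backward in the alphabet (wrapping around), then keep every other character starting from the second (positions 2nd, 4th, 6th, ...).
Working it through for "neutron": intermediate "lcsrpml", final "crm".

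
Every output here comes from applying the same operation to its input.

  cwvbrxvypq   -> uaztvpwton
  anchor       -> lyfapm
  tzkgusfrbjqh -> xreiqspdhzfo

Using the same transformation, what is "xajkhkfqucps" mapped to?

yvihifodasqn

Rule — shift every letter 2 places backward in the alphabet (wrapping around), then swap each adjacent pair of characters (1↔2, 3↔4, ...).
"xajkhkfqucps" → "vyhifidosanq" → "yvihifodasqn".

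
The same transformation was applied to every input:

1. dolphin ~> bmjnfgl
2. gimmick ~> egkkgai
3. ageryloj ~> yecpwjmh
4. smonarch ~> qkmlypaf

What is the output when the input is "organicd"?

mpeylgab

The pattern: shift every letter 2 places backward in the alphabet (wrapping around).
Applying that to "organicd" gives "mpeylgab".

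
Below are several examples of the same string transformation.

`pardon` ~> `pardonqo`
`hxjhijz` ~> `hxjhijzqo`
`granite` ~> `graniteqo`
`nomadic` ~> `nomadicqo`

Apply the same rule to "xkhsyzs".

In each case the input is transformed by: append "qo".
Doing the same to "xkhsyzs": "xkhsyzsqo".

xkhsyzsqo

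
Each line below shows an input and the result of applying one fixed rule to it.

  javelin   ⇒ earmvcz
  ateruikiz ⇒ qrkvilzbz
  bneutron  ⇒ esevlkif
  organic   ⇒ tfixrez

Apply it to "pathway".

pgrkynr

The rule is to shift every letter 9 places backward in the alphabet (wrapping around), then move the last character to the front.
On "pathway": the first step gives "grkynrp", and the second then gives "pgrkynr".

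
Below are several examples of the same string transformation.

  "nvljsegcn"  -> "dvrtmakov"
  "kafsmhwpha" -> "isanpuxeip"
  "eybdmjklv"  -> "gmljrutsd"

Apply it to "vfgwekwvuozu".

ndeosmdewcch

Each output is the input with this applied: swap each adjacent pair of characters (1↔2, 3↔4, ...), then shift every letter 8 places forward in the alphabet (wrapping around).
Doing the same to "vfgwekwvuozu": "ndeosmdewcch".
(Check on "nvljsegcn": → "vnjlescgn" → "dvrtmakov" ✓)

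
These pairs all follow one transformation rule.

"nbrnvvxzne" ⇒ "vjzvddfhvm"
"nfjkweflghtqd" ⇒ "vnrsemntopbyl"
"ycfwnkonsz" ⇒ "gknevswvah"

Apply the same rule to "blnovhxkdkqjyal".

Each output is the input with this applied: shift every letter 8 places forward in the alphabet (wrapping around).
On "blnovhxkdkqjyal" that produces "jtvwdpfslsyrgit".

jtvwdpfslsyrgit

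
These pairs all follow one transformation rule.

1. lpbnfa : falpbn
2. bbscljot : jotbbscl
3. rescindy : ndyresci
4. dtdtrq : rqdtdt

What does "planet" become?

The pattern: move the first character to the end, then swap the front and back halves of the string.
"planet" → "lanetp" → "etplan".

etplan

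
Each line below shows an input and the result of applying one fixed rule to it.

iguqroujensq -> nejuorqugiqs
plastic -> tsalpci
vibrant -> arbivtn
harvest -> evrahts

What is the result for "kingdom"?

dgnikmo

The transformation: reverse the string, then move the first 2 characters to the end (rotate left by 2).
Starting from "kingdom": after the first operation, "modgnik"; after the second, "dgnikmo".
(Check on "iguqroujensq": → "qsnejuorqugi" → "nejuorqugiqs" ✓)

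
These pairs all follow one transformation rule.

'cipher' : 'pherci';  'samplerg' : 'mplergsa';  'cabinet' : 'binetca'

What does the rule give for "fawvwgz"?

The transformation: move the first 2 characters to the end (rotate left by 2).
"fawvwgz" → "wvwgzfa".

wvwgzfa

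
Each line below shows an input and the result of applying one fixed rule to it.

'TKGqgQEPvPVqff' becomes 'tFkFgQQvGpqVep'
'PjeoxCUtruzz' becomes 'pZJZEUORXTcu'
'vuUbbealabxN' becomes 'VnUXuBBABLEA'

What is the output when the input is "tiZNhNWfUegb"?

Rule — take characters alternately from the front and the back (1st, last, 2nd, 2nd-last, ...), then flip the case of every letter.
Doing the same to "tiZNhNWfUegb": "TBIGzEnuHFnw".

TBIGzEnuHFnw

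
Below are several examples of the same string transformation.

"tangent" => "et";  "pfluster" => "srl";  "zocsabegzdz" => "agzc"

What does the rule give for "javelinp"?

Each output is the input with this applied: move the first 3 characters to the end (rotate left by 3), then keep one character in every 3, starting at position 2 (positions 2nd, 5th, 8th, ...).
Applying both steps to "javelinp": "elinpjav", then "lpv".
(Check on "tangent": → "genttan" → "et" ✓)

lpv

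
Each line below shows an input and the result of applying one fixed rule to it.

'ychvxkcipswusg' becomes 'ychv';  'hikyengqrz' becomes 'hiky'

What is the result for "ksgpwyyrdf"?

What's happening: keep only the first 4 characters.
Doing the same to "ksgpwyyrdf": "ksgp".

ksgp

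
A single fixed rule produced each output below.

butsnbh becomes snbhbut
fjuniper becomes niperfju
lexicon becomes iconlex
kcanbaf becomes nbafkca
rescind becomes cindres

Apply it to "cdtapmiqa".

The transformation: move the first 3 characters to the end (rotate left by 3).
On "cdtapmiqa" that produces "apmiqacdt".

apmiqacdt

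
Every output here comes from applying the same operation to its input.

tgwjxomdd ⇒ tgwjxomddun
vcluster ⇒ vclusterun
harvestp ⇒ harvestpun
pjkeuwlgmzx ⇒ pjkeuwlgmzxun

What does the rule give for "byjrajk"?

byjrajkun

The transformation: append "un".
"byjrajk" → "byjrajkun".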